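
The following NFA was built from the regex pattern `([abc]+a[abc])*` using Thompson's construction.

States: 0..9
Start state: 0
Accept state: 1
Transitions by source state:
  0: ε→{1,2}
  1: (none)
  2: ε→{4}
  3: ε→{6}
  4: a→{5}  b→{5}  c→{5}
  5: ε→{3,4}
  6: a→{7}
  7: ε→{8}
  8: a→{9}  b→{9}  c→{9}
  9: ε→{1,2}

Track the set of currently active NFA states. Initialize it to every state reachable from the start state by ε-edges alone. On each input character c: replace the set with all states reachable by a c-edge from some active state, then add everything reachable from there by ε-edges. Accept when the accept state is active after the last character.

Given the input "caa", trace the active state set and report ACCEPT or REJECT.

start: ε-closure({0}) = {0,1,2,4}
'c' @ 1: {3,4,5,6}
'a' @ 2: {3,4,5,6,7,8}
'a' @ 3: {1,2,3,4,5,6,7,8,9}  [accepting]
end set {1,2,3,4,5,6,7,8,9} — state 1 in

Answer: ACCEPT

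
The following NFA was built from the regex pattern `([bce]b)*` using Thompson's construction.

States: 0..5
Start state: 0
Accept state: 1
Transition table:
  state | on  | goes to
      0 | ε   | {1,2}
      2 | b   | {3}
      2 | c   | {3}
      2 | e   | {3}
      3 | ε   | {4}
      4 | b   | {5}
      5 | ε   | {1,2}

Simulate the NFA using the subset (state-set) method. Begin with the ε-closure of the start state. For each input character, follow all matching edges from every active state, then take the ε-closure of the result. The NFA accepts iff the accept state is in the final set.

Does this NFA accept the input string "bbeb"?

Answer: ACCEPT

Steps:
S₀ = ε-closure({0}) = {0,1,2}
'b' @ 1: {3,4}
'b' @ 2: {1,2,5}  [accepting]
'e' @ 3: {3,4}
'b' @ 4: {1,2,5}  [accepting]
after full input: {1,2,5}  (accept=1 in)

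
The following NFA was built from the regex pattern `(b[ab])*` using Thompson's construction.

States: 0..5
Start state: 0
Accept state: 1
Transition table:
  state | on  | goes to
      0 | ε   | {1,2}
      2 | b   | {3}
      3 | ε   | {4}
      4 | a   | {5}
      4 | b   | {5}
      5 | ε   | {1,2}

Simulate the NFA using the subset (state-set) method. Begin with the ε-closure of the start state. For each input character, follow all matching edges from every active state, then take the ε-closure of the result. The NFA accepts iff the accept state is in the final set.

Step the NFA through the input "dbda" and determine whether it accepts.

Answer: REJECT

Trace:
initial (ε-close {0}): {0,1,2}
'd' @ 1: {}  — state set empty
rest 'bda' ignored (set empty)
final: {}; accept 1 not in set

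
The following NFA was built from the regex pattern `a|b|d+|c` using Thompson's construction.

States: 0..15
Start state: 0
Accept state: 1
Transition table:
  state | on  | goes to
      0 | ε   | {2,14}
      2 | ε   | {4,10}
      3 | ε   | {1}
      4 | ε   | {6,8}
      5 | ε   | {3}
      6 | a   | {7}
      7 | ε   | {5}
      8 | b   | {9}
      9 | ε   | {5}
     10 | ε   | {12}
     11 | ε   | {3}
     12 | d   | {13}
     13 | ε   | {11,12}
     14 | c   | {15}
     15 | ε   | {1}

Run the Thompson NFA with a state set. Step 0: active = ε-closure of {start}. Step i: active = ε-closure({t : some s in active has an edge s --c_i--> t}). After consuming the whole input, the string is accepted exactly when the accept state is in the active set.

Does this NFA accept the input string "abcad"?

Answer: REJECT

Steps:
start: ε-closure({0}) = {0,2,4,6,8,10,12,14}
'a' @ 1: {1,3,5,7}  ✓accept
'b' @ 2: {}  — no active states
rest 'cad' ignored (set empty)
final: {}; accept 1 not in set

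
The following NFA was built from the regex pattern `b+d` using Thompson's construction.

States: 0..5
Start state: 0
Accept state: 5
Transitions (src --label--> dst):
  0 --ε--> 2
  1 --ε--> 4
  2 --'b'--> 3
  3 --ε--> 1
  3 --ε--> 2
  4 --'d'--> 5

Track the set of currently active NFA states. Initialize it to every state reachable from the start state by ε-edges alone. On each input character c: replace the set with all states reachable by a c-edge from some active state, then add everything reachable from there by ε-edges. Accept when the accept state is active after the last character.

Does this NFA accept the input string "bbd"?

Answer: ACCEPT

Steps:
initial (ε-close {0}): {0,2}
'b' @ 1: {1,2,3,4}
'b' @ 2: {1,2,3,4}
'd' @ 3: {5}  [accepting]
end set {5} — state 5 in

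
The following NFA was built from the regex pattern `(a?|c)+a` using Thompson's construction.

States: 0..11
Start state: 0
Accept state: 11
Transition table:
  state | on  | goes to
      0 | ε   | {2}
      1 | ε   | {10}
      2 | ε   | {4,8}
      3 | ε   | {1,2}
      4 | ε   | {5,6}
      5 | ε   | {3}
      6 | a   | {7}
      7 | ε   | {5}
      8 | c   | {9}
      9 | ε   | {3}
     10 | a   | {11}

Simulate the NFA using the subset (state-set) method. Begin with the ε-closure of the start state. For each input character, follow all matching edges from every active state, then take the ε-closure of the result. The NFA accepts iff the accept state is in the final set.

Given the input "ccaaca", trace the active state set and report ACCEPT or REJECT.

S₀ = ε-closure({0}) = {0,1,2,3,4,5,6,8,10}
'c' @ 1: {1,2,3,4,5,6,8,9,10}
'c' @ 2: {1,2,3,4,5,6,8,9,10}
'a' @ 3: {1,2,3,4,5,6,7,8,10,11}  ✓accept
'a' @ 4: {1,2,3,4,5,6,7,8,10,11}  ✓accept
'c' @ 5: {1,2,3,4,5,6,8,9,10}
'a' @ 6: {1,2,3,4,5,6,7,8,10,11}  ✓accept
after full input: {1,2,3,4,5,6,7,8,10,11}  (accept=11 in)

Answer: ACCEPT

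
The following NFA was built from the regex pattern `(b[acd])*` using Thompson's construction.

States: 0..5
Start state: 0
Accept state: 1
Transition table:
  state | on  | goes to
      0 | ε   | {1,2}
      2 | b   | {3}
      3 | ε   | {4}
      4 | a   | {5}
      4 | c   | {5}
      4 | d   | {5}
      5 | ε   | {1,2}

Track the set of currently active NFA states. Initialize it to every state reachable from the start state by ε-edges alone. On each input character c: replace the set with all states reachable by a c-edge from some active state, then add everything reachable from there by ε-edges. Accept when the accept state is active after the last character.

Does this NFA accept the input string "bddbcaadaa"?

start: ε-closure({0}) = {0,1,2}
'b' @ 1: {3,4}
'd' @ 2: {1,2,5}  ✓accept
'd' @ 3: {}  — dead — no transitions
rest 'bcaadaa' ignored (set empty)
final: {}; accept 1 not in set

Answer: REJECT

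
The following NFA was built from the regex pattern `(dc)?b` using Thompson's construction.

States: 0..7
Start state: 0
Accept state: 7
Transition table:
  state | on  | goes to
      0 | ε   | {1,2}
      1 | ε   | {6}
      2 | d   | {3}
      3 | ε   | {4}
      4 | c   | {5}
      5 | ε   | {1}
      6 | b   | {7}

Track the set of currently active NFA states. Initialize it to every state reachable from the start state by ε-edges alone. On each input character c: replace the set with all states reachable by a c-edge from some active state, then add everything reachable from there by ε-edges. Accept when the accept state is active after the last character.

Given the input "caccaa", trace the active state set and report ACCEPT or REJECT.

Answer: REJECT

Derivation:
start: ε-closure({0}) = {0,1,2,6}
'c' @ 1: {}  — dead — no transitions
rest 'accaa' ignored (set empty)
final: {}; accept 7 not in set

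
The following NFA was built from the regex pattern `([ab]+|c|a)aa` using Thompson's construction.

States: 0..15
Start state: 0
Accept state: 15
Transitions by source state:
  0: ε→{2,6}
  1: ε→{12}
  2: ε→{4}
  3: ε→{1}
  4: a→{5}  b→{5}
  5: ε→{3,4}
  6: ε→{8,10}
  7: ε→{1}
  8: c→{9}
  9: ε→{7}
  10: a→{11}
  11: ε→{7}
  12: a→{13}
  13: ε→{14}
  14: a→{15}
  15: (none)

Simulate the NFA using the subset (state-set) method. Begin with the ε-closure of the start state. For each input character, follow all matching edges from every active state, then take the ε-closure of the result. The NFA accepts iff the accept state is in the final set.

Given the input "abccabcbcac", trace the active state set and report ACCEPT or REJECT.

Answer: REJECT

Steps:
S₀ = ε-closure({0}) = {0,2,4,6,8,10}
'a' @ 1: {1,3,4,5,7,11,12}
'b' @ 2: {1,3,4,5,12}
'c' @ 3: {}  — no active states
rest 'cabcbcac' ignored (set empty)
end set {} — state 15 not in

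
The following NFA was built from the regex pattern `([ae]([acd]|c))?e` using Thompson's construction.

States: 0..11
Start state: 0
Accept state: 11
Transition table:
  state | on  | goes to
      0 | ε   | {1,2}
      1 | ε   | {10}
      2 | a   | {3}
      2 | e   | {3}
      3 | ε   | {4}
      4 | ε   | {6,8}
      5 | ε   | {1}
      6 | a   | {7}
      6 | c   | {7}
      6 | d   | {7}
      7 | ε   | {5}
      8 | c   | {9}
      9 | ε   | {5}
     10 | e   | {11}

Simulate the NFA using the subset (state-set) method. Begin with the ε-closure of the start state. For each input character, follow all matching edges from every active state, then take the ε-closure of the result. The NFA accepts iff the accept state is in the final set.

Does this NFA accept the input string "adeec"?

S₀ = ε-closure({0}) = {0,1,2,10}
'a' @ 1: {3,4,6,8}
'd' @ 2: {1,5,7,10}
'e' @ 3: {11}  (accept∈set)
'e' @ 4: {}  — state set empty
rest 'c' ignored (set empty)
end set {} — state 11 not in

Answer: REJECT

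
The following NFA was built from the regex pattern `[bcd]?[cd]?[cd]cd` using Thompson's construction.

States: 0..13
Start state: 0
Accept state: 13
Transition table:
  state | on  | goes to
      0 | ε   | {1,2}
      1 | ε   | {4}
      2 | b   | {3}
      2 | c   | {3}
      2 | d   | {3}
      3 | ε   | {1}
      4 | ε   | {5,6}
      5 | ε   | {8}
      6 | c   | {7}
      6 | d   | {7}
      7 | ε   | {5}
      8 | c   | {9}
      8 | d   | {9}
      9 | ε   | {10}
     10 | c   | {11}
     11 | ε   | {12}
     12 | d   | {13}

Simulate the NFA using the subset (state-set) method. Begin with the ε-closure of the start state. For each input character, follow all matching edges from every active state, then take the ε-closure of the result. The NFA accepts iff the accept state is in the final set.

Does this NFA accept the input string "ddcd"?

Answer: ACCEPT

Trace:
start: ε-closure({0}) = {0,1,2,4,5,6,8}
'd' @ 1: {1,3,4,5,6,7,8,9,10}
'd' @ 2: {5,7,8,9,10}
'c' @ 3: {9,10,11,12}
'd' @ 4: {13}  ✓accept
final: {13}; accept 13 in set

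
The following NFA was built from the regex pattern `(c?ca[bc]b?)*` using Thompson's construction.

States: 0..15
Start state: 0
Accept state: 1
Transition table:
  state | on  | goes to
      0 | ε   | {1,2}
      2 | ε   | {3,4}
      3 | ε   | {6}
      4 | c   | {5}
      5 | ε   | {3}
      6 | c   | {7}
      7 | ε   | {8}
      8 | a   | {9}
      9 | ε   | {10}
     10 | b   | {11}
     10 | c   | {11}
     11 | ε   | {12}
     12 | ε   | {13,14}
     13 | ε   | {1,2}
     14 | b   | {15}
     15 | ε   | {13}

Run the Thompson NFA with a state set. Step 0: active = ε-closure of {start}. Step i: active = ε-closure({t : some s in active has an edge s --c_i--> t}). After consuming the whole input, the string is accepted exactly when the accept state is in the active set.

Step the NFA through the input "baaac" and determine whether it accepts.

Answer: REJECT

Steps:
start: ε-closure({0}) = {0,1,2,3,4,6}
'b' @ 1: {}  — dead — no transitions
rest 'aaac' ignored (set empty)
end set {} — state 1 not in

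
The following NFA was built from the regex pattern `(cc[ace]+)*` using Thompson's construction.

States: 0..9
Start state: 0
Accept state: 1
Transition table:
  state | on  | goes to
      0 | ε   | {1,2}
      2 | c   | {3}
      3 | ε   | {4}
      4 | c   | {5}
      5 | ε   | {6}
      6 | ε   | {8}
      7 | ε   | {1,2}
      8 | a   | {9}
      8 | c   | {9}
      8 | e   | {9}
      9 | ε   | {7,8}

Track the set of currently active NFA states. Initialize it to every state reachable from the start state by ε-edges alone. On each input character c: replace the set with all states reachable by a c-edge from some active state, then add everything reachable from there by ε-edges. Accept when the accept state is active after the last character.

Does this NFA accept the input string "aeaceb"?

Answer: REJECT

Derivation:
initial (ε-close {0}): {0,1,2}
'a' @ 1: {}  — no active states
rest 'eaceb' ignored (set empty)
end set {} — state 1 not in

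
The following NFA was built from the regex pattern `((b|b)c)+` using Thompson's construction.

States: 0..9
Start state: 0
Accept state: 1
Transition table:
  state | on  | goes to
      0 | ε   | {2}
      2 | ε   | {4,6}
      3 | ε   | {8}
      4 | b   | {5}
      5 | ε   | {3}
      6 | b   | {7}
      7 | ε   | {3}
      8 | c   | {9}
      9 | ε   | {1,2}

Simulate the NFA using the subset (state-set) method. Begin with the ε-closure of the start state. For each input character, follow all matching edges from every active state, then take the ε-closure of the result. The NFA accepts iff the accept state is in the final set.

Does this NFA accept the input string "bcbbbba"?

S₀ = ε-closure({0}) = {0,2,4,6}
'b' @ 1: {3,5,7,8}
'c' @ 2: {1,2,4,6,9}  [accepting]
'b' @ 3: {3,5,7,8}
'b' @ 4: {}  — state set empty
rest 'bba' ignored (set empty)
after full input: {}  (accept=1 not in)

Answer: REJECT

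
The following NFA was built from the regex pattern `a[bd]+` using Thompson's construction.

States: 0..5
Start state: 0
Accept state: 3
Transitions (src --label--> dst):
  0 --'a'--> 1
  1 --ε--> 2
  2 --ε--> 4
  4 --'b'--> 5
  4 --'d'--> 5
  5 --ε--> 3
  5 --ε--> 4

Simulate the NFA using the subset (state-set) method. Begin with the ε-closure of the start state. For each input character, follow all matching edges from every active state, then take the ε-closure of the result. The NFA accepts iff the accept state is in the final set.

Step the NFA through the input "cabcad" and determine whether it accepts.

Answer: REJECT

Trace:
start: ε-closure({0}) = {0}
'c' @ 1: {}  — state set empty
rest 'abcad' ignored (set empty)
end set {} — state 3 not in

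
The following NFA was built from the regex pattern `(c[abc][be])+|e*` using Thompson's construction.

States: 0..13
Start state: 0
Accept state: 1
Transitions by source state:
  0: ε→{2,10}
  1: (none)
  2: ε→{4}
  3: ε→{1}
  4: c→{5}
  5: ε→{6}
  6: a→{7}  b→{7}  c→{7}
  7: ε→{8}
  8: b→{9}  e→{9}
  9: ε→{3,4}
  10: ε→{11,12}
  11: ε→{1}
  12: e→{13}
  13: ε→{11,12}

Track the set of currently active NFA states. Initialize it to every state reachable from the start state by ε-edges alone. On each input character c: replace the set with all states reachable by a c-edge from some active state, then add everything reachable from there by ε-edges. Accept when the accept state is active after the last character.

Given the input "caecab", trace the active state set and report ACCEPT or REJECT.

Answer: ACCEPT

Trace:
start: ε-closure({0}) = {0,1,2,4,10,11,12}
'c' @ 1: {5,6}
'a' @ 2: {7,8}
'e' @ 3: {1,3,4,9}  ✓accept
'c' @ 4: {5,6}
'a' @ 5: {7,8}
'b' @ 6: {1,3,4,9}  ✓accept
final: {1,3,4,9}; accept 1 in set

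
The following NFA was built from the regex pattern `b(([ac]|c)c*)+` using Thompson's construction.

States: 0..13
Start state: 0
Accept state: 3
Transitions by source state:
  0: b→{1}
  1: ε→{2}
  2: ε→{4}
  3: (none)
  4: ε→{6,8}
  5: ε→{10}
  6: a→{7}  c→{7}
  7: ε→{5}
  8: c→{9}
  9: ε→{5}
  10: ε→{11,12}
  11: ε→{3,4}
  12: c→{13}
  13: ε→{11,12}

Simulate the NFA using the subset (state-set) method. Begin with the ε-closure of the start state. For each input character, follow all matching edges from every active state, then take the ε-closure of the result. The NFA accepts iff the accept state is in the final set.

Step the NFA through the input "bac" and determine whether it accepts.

start: ε-closure({0}) = {0}
'b' @ 1: {1,2,4,6,8}
'a' @ 2: {3,4,5,6,7,8,10,11,12}  (accept∈set)
'c' @ 3: {3,4,5,6,7,8,9,10,11,12,13}  (accept∈set)
after full input: {3,4,5,6,7,8,9,10,11,12,13}  (accept=3 in)

Answer: ACCEPT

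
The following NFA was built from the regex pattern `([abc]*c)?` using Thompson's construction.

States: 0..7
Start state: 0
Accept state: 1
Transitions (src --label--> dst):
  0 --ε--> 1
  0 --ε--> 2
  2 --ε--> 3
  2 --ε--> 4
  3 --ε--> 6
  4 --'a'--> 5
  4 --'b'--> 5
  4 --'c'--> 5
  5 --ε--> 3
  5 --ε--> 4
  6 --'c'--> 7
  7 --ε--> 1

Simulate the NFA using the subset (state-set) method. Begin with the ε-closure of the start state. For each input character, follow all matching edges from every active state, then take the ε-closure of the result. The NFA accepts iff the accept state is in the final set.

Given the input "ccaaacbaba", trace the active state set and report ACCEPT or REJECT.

Answer: REJECT

Trace:
start: ε-closure({0}) = {0,1,2,3,4,6}
'c' @ 1: {1,3,4,5,6,7}  [accepting]
'c' @ 2: {1,3,4,5,6,7}  [accepting]
'a' @ 3: {3,4,5,6}
'a' @ 4: {3,4,5,6}
'a' @ 5: {3,4,5,6}
'c' @ 6: {1,3,4,5,6,7}  [accepting]
'b' @ 7: {3,4,5,6}
'a' @ 8: {3,4,5,6}
'b' @ 9: {3,4,5,6}
'a' @ 10: {3,4,5,6}
after full input: {3,4,5,6}  (accept=1 not in)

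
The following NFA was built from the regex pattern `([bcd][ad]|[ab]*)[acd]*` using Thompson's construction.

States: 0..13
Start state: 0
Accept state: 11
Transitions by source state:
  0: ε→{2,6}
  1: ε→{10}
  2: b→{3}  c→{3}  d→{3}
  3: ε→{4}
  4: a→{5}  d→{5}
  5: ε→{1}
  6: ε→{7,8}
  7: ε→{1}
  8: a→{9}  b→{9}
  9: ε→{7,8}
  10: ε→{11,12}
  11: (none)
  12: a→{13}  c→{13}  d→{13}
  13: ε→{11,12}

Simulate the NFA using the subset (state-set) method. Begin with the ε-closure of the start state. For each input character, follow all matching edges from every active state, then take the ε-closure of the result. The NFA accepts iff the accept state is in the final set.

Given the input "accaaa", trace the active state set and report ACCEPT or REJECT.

S₀ = ε-closure({0}) = {0,1,2,6,7,8,10,11,12}
'a' @ 1: {1,7,8,9,10,11,12,13}  [accepting]
'c' @ 2: {11,12,13}  [accepting]
'c' @ 3: {11,12,13}  [accepting]
'a' @ 4: {11,12,13}  [accepting]
'a' @ 5: {11,12,13}  [accepting]
'a' @ 6: {11,12,13}  [accepting]
final: {11,12,13}; accept 11 in set

Answer: ACCEPT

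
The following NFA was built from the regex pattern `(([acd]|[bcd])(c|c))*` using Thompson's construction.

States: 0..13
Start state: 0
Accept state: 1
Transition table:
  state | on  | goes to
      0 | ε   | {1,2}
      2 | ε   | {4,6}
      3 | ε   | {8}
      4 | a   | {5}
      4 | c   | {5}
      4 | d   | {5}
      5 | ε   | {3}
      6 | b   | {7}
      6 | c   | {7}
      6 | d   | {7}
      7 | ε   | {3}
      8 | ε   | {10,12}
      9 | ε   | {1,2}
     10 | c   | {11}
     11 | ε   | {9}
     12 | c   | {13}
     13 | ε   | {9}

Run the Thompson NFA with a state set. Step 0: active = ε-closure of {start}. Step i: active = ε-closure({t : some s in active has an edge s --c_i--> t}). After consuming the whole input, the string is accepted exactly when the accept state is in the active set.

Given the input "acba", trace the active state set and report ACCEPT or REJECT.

initial (ε-close {0}): {0,1,2,4,6}
'a' @ 1: {3,5,8,10,12}
'c' @ 2: {1,2,4,6,9,11,13}  ✓accept
'b' @ 3: {3,7,8,10,12}
'a' @ 4: {}  — state set empty
final: {}; accept 1 not in set

Answer: REJECT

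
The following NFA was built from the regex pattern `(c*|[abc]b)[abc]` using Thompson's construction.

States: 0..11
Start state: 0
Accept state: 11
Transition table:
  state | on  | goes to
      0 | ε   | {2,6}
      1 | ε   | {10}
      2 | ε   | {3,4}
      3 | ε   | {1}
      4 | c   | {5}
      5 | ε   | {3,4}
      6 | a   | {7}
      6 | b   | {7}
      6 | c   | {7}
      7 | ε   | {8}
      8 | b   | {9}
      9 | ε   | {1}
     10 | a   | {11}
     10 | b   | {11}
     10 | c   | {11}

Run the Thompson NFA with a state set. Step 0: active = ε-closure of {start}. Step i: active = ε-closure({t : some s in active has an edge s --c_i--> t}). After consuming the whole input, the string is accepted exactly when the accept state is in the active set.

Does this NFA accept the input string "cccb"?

Answer: ACCEPT

Trace:
start: ε-closure({0}) = {0,1,2,3,4,6,10}
'c' @ 1: {1,3,4,5,7,8,10,11}  [accepting]
'c' @ 2: {1,3,4,5,10,11}  [accepting]
'c' @ 3: {1,3,4,5,10,11}  [accepting]
'b' @ 4: {11}  [accepting]
final: {11}; accept 11 in set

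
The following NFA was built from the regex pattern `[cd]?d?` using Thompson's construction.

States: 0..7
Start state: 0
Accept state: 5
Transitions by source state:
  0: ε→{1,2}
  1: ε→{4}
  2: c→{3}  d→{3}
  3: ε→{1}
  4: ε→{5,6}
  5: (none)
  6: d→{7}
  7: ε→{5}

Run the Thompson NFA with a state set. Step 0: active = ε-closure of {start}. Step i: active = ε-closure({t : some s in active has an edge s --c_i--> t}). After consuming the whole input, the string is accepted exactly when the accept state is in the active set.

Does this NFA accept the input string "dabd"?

initial (ε-close {0}): {0,1,2,4,5,6}
'd' @ 1: {1,3,4,5,6,7}  (accept∈set)
'a' @ 2: {}  — no active states
rest 'bd' ignored (set empty)
final: {}; accept 5 not in set

Answer: REJECT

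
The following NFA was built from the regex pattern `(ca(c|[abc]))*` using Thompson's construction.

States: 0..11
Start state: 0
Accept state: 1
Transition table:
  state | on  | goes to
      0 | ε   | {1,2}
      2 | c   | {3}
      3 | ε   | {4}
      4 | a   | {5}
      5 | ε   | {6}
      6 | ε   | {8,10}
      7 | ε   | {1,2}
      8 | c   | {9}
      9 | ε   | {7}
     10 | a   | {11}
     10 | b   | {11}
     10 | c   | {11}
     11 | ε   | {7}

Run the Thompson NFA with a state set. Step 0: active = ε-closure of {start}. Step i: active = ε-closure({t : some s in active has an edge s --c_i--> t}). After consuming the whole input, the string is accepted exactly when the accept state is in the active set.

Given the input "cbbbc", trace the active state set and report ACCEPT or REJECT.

Answer: REJECT

Steps:
initial (ε-close {0}): {0,1,2}
'c' @ 1: {3,4}
'b' @ 2: {}  — no active states
rest 'bbc' ignored (set empty)
after full input: {}  (accept=1 not in)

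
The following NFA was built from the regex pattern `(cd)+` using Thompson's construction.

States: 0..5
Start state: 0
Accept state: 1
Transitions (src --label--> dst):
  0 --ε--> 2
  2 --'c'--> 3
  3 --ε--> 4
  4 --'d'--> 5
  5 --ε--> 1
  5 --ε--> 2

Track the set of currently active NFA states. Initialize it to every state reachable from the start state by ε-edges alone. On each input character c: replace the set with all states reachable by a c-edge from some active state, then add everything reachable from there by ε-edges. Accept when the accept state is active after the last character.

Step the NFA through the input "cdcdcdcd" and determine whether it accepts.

initial (ε-close {0}): {0,2}
'c' @ 1: {3,4}
'd' @ 2: {1,2,5}  (accept∈set)
'c' @ 3: {3,4}
'd' @ 4: {1,2,5}  (accept∈set)
'c' @ 5: {3,4}
'd' @ 6: {1,2,5}  (accept∈set)
'c' @ 7: {3,4}
'd' @ 8: {1,2,5}  (accept∈set)
end set {1,2,5} — state 1 in

Answer: ACCEPT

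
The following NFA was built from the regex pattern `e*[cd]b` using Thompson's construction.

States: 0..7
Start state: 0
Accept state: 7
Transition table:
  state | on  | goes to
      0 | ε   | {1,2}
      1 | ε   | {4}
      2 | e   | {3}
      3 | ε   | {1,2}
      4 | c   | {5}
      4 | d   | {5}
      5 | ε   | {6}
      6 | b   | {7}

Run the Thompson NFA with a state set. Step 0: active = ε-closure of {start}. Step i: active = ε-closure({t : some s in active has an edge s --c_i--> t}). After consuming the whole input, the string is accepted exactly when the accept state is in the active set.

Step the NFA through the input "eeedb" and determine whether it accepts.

initial (ε-close {0}): {0,1,2,4}
'e' @ 1: {1,2,3,4}
'e' @ 2: {1,2,3,4}
'e' @ 3: {1,2,3,4}
'd' @ 4: {5,6}
'b' @ 5: {7}  (accept∈set)
after full input: {7}  (accept=7 in)

Answer: ACCEPT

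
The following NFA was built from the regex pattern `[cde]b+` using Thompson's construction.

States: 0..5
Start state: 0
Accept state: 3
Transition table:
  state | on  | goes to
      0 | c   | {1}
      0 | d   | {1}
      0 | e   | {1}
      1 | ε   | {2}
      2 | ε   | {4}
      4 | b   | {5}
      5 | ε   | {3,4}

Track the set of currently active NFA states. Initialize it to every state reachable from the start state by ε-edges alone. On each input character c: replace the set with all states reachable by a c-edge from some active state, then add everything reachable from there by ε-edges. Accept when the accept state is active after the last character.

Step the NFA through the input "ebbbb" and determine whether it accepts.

start: ε-closure({0}) = {0}
'e' @ 1: {1,2,4}
'b' @ 2: {3,4,5}  (accept∈set)
'b' @ 3: {3,4,5}  (accept∈set)
'b' @ 4: {3,4,5}  (accept∈set)
'b' @ 5: {3,4,5}  (accept∈set)
after full input: {3,4,5}  (accept=3 in)

Answer: ACCEPT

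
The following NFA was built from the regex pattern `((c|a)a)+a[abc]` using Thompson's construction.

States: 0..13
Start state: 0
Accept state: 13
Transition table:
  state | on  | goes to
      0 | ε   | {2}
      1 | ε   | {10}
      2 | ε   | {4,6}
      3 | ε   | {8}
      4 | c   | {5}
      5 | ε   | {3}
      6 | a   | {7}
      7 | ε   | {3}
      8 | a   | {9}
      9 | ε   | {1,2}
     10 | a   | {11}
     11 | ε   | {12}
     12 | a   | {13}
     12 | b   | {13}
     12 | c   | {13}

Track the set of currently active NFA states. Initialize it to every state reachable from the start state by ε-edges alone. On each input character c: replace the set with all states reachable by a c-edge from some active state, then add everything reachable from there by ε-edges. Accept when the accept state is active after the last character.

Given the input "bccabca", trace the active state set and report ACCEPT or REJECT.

initial (ε-close {0}): {0,2,4,6}
'b' @ 1: {}  — dead — no transitions
rest 'ccabca' ignored (set empty)
after full input: {}  (accept=13 not in)

Answer: REJECT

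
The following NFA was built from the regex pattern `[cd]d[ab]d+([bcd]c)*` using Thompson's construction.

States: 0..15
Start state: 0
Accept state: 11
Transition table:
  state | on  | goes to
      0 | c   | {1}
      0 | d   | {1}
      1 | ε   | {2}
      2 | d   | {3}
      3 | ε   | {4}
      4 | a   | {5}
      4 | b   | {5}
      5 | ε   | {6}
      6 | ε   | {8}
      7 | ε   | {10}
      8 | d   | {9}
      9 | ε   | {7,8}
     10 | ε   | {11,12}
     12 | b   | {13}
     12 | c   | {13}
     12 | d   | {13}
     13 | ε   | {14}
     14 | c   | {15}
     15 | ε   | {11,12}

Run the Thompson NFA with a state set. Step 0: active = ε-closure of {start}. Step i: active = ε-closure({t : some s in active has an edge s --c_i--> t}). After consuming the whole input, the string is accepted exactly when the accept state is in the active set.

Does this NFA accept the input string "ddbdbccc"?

Answer: ACCEPT

Derivation:
initial (ε-close {0}): {0}
'd' @ 1: {1,2}
'd' @ 2: {3,4}
'b' @ 3: {5,6,8}
'd' @ 4: {7,8,9,10,11,12}  ✓accept
'b' @ 5: {13,14}
'c' @ 6: {11,12,15}  ✓accept
'c' @ 7: {13,14}
'c' @ 8: {11,12,15}  ✓accept
end set {11,12,15} — state 11 in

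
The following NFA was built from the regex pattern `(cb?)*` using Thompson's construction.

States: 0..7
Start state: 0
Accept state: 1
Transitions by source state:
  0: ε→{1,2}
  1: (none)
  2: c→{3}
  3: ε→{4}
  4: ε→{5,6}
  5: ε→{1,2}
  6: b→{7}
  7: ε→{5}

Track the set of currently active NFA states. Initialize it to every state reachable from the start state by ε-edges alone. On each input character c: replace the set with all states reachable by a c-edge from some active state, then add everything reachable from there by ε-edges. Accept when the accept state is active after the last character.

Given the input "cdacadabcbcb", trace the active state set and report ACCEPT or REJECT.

initial (ε-close {0}): {0,1,2}
'c' @ 1: {1,2,3,4,5,6}  [accepting]
'd' @ 2: {}  — dead — no transitions
rest 'acadabcbcb' ignored (set empty)
final: {}; accept 1 not in set

Answer: REJECT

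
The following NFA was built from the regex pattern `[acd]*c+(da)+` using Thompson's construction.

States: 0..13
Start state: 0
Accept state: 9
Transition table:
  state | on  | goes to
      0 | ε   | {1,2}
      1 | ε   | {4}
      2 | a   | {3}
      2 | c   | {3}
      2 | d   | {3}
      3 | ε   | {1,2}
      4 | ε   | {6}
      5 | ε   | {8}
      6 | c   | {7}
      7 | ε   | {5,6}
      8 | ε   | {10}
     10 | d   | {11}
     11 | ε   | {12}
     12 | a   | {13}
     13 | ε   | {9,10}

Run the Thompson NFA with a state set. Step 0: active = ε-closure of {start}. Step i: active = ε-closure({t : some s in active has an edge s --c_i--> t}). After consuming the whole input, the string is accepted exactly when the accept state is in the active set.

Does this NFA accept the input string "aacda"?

Answer: ACCEPT

Derivation:
initial (ε-close {0}): {0,1,2,4,6}
'a' @ 1: {1,2,3,4,6}
'a' @ 2: {1,2,3,4,6}
'c' @ 3: {1,2,3,4,5,6,7,8,10}
'd' @ 4: {1,2,3,4,6,11,12}
'a' @ 5: {1,2,3,4,6,9,10,13}  [accepting]
end set {1,2,3,4,6,9,10,13} — state 9 in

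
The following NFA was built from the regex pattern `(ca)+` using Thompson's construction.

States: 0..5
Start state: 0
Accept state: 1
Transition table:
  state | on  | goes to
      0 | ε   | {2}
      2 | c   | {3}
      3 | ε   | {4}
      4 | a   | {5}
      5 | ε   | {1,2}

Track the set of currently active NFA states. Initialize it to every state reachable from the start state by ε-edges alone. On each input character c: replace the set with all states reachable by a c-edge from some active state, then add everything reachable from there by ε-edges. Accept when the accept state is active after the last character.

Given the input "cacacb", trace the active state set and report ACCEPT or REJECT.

Answer: REJECT

Derivation:
S₀ = ε-closure({0}) = {0,2}
'c' @ 1: {3,4}
'a' @ 2: {1,2,5}  ✓accept
'c' @ 3: {3,4}
'a' @ 4: {1,2,5}  ✓accept
'c' @ 5: {3,4}
'b' @ 6: {}  — no active states
end set {} — state 1 not in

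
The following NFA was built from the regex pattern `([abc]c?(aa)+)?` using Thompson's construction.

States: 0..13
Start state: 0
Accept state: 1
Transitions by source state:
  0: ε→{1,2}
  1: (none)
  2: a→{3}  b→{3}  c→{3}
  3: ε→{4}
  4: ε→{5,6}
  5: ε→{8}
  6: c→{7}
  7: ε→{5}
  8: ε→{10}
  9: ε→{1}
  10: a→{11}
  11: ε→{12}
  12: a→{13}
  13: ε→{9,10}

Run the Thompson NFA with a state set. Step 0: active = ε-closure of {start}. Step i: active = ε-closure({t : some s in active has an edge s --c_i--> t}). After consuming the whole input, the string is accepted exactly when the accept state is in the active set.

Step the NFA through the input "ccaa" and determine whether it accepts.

Answer: ACCEPT

Steps:
initial (ε-close {0}): {0,1,2}
'c' @ 1: {3,4,5,6,8,10}
'c' @ 2: {5,7,8,10}
'a' @ 3: {11,12}
'a' @ 4: {1,9,10,13}  (accept∈set)
final: {1,9,10,13}; accept 1 in set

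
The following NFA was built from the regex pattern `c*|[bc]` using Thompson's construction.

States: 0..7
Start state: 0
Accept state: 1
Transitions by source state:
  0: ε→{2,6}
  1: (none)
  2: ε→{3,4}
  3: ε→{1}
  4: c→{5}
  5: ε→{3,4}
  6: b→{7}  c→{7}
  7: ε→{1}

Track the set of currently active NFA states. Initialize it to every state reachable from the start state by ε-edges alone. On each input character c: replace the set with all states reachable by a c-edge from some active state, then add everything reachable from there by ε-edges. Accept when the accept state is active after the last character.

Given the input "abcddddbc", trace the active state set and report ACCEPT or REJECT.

Answer: REJECT

Trace:
S₀ = ε-closure({0}) = {0,1,2,3,4,6}
'a' @ 1: {}  — state set empty
rest 'bcddddbc' ignored (set empty)
final: {}; accept 1 not in set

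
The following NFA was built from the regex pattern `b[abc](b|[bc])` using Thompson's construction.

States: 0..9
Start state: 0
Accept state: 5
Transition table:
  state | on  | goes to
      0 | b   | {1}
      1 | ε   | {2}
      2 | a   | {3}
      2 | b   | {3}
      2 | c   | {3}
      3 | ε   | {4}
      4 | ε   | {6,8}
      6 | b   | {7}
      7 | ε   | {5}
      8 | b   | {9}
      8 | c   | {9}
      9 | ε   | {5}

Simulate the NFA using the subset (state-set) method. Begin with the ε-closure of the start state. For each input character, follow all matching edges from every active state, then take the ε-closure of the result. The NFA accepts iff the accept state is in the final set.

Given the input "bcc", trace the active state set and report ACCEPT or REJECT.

Answer: ACCEPT

Trace:
initial (ε-close {0}): {0}
'b' @ 1: {1,2}
'c' @ 2: {3,4,6,8}
'c' @ 3: {5,9}  [accepting]
final: {5,9}; accept 5 in set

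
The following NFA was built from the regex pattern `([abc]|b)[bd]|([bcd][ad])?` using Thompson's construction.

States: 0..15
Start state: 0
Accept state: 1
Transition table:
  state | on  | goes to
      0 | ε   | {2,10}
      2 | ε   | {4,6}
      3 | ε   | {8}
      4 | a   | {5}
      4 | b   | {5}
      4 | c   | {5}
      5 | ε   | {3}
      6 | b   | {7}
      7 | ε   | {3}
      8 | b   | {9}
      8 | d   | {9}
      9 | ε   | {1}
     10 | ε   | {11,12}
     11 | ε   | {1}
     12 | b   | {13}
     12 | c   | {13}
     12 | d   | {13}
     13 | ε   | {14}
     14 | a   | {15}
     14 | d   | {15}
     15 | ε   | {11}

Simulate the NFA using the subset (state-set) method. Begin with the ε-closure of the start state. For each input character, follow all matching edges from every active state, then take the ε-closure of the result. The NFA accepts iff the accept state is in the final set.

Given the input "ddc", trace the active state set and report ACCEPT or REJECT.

Answer: REJECT

Trace:
initial (ε-close {0}): {0,1,2,4,6,10,11,12}
'd' @ 1: {13,14}
'd' @ 2: {1,11,15}  [accepting]
'c' @ 3: {}  — state set empty
after full input: {}  (accept=1 not in)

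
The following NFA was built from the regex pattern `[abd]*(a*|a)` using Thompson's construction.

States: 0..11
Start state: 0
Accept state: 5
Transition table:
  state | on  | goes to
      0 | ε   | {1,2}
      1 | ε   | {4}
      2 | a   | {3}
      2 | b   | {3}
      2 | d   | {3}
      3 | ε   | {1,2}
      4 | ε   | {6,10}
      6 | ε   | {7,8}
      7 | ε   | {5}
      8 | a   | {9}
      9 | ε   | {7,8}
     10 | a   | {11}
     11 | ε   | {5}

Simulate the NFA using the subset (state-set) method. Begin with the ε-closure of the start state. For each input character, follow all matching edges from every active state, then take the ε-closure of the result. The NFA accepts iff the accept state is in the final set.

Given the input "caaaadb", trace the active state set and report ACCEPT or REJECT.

Answer: REJECT

Derivation:
start: ε-closure({0}) = {0,1,2,4,5,6,7,8,10}
'c' @ 1: {}  — dead — no transitions
rest 'aaaadb' ignored (set empty)
end set {} — state 5 not in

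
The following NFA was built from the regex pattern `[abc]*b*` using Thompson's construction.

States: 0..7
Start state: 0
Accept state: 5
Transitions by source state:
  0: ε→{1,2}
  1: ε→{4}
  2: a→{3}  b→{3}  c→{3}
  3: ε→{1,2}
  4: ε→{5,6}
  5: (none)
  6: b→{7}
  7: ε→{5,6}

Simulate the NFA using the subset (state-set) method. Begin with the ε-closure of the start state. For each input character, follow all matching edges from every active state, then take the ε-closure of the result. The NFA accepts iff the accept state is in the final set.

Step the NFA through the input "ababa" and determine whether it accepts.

S₀ = ε-closure({0}) = {0,1,2,4,5,6}
'a' @ 1: {1,2,3,4,5,6}  [accepting]
'b' @ 2: {1,2,3,4,5,6,7}  [accepting]
'a' @ 3: {1,2,3,4,5,6}  [accepting]
'b' @ 4: {1,2,3,4,5,6,7}  [accepting]
'a' @ 5: {1,2,3,4,5,6}  [accepting]
after full input: {1,2,3,4,5,6}  (accept=5 in)

Answer: ACCEPT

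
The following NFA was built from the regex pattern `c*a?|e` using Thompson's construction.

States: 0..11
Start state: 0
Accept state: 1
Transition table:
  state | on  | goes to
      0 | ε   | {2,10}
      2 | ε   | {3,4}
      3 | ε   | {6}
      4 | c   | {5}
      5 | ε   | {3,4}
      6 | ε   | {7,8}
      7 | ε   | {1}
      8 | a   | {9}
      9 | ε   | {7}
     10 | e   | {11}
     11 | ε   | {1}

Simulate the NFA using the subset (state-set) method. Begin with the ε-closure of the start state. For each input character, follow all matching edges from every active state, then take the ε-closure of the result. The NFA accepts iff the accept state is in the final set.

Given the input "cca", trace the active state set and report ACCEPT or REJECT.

Answer: ACCEPT

Derivation:
initial (ε-close {0}): {0,1,2,3,4,6,7,8,10}
'c' @ 1: {1,3,4,5,6,7,8}  (accept∈set)
'c' @ 2: {1,3,4,5,6,7,8}  (accept∈set)
'a' @ 3: {1,7,9}  (accept∈set)
final: {1,7,9}; accept 1 in set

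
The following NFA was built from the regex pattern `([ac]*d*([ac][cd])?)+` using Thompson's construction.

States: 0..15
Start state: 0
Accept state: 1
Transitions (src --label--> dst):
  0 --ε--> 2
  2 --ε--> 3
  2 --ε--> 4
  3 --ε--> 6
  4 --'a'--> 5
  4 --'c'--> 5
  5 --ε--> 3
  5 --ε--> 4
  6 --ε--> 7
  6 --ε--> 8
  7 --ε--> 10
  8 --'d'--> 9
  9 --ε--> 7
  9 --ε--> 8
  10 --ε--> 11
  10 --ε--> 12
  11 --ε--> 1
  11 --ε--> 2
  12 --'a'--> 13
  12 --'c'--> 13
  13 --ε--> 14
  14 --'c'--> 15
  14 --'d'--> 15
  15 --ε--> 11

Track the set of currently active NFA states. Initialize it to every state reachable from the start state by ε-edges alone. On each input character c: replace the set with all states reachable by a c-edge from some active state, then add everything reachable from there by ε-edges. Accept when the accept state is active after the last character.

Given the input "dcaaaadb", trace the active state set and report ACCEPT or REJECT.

Answer: REJECT

Trace:
initial (ε-close {0}): {0,1,2,3,4,6,7,8,10,11,12}
'd' @ 1: {1,2,3,4,6,7,8,9,10,11,12}  (accept∈set)
'c' @ 2: {1,2,3,4,5,6,7,8,10,11,12,13,14}  (accept∈set)
'a' @ 3: {1,2,3,4,5,6,7,8,10,11,12,13,14}  (accept∈set)
'a' @ 4: {1,2,3,4,5,6,7,8,10,11,12,13,14}  (accept∈set)
'a' @ 5: {1,2,3,4,5,6,7,8,10,11,12,13,14}  (accept∈set)
'a' @ 6: {1,2,3,4,5,6,7,8,10,11,12,13,14}  (accept∈set)
'd' @ 7: {1,2,3,4,6,7,8,9,10,11,12,15}  (accept∈set)
'b' @ 8: {}  — dead — no transitions
end set {} — state 1 not in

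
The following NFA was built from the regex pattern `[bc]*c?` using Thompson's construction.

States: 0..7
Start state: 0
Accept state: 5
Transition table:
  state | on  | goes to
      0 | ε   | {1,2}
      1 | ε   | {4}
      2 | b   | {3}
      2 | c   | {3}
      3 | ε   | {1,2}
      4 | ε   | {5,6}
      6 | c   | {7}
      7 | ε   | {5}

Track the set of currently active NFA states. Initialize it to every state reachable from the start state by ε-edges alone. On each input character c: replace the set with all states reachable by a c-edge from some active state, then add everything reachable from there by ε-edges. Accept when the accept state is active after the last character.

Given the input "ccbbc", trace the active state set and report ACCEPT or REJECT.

Answer: ACCEPT

Trace:
initial (ε-close {0}): {0,1,2,4,5,6}
'c' @ 1: {1,2,3,4,5,6,7}  [accepting]
'c' @ 2: {1,2,3,4,5,6,7}  [accepting]
'b' @ 3: {1,2,3,4,5,6}  [accepting]
'b' @ 4: {1,2,3,4,5,6}  [accepting]
'c' @ 5: {1,2,3,4,5,6,7}  [accepting]
after full input: {1,2,3,4,5,6,7}  (accept=5 in)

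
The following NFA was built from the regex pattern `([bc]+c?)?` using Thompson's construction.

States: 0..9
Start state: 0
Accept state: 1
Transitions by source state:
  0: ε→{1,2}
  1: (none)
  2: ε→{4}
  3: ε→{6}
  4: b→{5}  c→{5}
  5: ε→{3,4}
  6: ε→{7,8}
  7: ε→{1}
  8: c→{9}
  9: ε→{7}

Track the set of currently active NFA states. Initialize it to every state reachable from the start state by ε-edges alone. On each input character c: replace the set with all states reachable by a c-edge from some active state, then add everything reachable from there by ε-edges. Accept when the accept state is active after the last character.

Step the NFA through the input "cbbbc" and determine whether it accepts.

start: ε-closure({0}) = {0,1,2,4}
'c' @ 1: {1,3,4,5,6,7,8}  [accepting]
'b' @ 2: {1,3,4,5,6,7,8}  [accepting]
'b' @ 3: {1,3,4,5,6,7,8}  [accepting]
'b' @ 4: {1,3,4,5,6,7,8}  [accepting]
'c' @ 5: {1,3,4,5,6,7,8,9}  [accepting]
final: {1,3,4,5,6,7,8,9}; accept 1 in set

Answer: ACCEPT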